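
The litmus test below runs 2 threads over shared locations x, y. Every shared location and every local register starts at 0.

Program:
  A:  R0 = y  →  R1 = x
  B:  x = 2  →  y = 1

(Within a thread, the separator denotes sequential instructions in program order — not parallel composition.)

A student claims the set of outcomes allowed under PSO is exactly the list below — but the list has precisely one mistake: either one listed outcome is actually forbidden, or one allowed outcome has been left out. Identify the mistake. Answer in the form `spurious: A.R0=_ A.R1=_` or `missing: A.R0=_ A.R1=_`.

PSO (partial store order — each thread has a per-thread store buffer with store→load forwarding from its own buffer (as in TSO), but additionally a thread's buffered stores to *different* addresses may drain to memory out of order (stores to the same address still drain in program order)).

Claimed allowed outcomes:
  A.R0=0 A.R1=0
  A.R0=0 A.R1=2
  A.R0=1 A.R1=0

missing: A.R0=1 A.R1=2

outcome vector order: (A.R0,A.R1)
PSO (4): 00; 02; 10; 12
PSO∖claimed = {12}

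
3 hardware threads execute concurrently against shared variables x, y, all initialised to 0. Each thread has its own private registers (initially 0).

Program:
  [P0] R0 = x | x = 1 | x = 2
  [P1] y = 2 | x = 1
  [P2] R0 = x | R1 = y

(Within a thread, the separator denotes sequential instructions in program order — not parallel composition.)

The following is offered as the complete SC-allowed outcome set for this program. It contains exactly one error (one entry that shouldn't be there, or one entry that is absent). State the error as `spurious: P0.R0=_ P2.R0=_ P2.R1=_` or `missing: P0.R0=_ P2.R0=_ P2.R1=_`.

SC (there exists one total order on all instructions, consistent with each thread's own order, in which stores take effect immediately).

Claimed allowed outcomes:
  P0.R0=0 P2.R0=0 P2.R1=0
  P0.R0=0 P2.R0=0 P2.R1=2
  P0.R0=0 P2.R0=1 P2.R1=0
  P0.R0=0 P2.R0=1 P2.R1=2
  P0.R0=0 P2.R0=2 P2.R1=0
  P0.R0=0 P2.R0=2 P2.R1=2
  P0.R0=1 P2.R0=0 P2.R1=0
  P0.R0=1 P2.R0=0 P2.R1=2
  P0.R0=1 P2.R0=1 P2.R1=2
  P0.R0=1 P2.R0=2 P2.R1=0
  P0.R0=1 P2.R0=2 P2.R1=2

spurious: P0.R0=1 P2.R0=2 P2.R1=0

outcome vector order: (P0.R0,P2.R0,P2.R1)
SC (10): 000 002 010 012 020 022 100 102 112 122
claimed∖SC = {120}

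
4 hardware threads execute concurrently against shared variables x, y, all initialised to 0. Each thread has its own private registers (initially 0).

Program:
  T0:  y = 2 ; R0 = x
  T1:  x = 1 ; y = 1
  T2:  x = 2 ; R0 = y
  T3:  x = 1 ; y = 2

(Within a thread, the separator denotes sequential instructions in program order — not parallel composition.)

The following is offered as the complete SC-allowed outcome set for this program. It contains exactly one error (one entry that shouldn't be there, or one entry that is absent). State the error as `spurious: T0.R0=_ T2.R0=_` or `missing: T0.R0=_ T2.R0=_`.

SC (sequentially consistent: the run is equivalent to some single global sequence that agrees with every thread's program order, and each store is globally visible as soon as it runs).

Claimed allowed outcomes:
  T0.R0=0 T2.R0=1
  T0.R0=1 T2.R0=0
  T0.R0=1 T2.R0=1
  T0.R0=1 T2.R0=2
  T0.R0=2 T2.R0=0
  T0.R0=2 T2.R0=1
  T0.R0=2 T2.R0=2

outcome vector order: (T0.R0,T2.R0)
[SC] allowed = {01, 02, 10, 11, 12, 20, 21, 22}
SC∖claimed = {02}

missing: T0.R0=0 T2.R0=2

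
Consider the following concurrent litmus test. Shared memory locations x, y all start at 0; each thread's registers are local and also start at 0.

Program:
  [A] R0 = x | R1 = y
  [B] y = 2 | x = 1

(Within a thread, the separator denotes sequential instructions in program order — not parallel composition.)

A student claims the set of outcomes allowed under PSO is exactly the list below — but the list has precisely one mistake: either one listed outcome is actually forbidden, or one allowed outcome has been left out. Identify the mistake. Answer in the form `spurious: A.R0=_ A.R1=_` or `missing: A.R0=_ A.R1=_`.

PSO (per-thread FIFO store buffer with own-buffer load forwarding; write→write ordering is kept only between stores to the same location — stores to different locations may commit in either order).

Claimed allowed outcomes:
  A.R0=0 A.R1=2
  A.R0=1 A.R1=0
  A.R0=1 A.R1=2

missing: A.R0=0 A.R1=0

outcome vector order: (A.R0,A.R1)
under PSO → 00; 02; 10; 12
PSO∖claimed = {00}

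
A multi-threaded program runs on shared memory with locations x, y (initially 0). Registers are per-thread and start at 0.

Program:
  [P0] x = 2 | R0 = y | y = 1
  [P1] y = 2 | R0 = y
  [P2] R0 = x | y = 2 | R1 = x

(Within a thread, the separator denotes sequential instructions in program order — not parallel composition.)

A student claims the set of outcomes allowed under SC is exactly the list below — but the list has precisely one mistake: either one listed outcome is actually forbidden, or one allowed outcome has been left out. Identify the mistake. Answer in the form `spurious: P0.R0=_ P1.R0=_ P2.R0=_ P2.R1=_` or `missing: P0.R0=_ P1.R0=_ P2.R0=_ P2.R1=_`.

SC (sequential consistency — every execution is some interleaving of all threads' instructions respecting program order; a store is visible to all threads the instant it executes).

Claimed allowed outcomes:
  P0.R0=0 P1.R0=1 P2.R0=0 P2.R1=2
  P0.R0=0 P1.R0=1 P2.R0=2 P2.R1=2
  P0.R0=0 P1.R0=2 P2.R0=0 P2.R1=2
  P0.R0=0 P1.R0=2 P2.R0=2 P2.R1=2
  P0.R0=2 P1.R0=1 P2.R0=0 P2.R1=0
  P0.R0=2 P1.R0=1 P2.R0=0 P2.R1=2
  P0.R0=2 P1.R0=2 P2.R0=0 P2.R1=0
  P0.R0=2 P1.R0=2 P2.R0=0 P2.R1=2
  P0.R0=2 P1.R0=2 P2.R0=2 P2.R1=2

outcome vector order: (P0.R0,P1.R0,P2.R0,P2.R1)
SC: 10 outcomes — {(0,1,0,2), (0,1,2,2), (0,2,0,2), (0,2,2,2), (2,1,0,0), (2,1,0,2), (2,1,2,2), (2,2,0,0), (2,2,0,2), (2,2,2,2)}
SC∖claimed = {(2,1,2,2)}

missing: P0.R0=2 P1.R0=1 P2.R0=2 P2.R1=2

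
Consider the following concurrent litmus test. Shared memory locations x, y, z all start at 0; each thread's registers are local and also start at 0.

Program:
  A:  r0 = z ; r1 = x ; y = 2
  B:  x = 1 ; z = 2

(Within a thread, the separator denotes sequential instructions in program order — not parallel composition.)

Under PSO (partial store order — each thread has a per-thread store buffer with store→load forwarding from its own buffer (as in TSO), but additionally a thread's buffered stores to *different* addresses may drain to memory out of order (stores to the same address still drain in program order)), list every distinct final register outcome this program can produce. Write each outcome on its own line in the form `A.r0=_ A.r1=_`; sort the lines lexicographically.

A.r0=0 A.r1=0
A.r0=0 A.r1=1
A.r0=2 A.r1=0
A.r0=2 A.r1=1

outcome vector order: (A.r0,A.r1)
|PSO outcomes| = 4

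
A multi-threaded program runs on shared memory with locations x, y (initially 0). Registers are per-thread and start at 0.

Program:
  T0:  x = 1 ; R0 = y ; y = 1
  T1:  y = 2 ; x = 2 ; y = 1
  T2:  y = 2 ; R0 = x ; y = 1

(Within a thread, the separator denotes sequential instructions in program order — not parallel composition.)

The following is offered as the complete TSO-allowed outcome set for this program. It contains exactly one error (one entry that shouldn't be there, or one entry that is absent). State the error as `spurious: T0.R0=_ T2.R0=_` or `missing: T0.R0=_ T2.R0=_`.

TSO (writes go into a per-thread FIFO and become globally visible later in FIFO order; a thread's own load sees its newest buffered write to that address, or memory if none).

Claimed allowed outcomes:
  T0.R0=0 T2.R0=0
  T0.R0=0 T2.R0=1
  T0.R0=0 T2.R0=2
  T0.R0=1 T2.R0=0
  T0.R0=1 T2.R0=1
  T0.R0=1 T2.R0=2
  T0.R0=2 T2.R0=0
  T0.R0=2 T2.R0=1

outcome vector order: (T0.R0,T2.R0)
TSO (9): (0,0); (0,1); (0,2); (1,0); (1,1); (1,2); (2,0); (2,1); (2,2)
TSO∖claimed = {(2,2)}

missing: T0.R0=2 T2.R0=2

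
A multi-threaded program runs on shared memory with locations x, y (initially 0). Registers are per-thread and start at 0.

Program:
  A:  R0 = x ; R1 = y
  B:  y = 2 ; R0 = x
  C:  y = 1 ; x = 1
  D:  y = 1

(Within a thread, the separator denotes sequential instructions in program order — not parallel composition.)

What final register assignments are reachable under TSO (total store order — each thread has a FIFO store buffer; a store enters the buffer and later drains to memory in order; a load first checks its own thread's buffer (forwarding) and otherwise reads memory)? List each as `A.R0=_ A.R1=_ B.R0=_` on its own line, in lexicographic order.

outcome vector order: (A.R0,A.R1,B.R0)
|TSO outcomes| = 10

A.R0=0 A.R1=0 B.R0=0
A.R0=0 A.R1=0 B.R0=1
A.R0=0 A.R1=1 B.R0=0
A.R0=0 A.R1=1 B.R0=1
A.R0=0 A.R1=2 B.R0=0
A.R0=0 A.R1=2 B.R0=1
A.R0=1 A.R1=1 B.R0=0
A.R0=1 A.R1=1 B.R0=1
A.R0=1 A.R1=2 B.R0=0
A.R0=1 A.R1=2 B.R0=1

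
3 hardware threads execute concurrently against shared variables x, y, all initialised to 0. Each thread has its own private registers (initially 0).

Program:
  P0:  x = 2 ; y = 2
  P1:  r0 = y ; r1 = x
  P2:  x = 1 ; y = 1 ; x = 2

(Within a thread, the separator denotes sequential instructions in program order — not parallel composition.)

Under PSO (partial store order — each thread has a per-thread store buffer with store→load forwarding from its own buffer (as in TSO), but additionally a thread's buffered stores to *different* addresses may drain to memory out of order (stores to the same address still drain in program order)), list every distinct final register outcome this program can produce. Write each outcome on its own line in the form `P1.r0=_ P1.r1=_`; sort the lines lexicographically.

P1.r0=0 P1.r1=0
P1.r0=0 P1.r1=1
P1.r0=0 P1.r1=2
P1.r0=1 P1.r1=0
P1.r0=1 P1.r1=1
P1.r0=1 P1.r1=2
P1.r0=2 P1.r1=0
P1.r0=2 P1.r1=1
P1.r0=2 P1.r1=2

outcome vector order: (P1.r0,P1.r1)
|PSO outcomes| = 9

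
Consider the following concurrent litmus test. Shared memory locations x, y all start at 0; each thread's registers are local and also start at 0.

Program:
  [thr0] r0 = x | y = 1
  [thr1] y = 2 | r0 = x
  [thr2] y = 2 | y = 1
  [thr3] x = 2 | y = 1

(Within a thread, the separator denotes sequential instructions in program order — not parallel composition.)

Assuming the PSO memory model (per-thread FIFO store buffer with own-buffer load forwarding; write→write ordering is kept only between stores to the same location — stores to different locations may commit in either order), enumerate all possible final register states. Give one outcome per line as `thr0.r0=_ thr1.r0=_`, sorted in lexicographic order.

outcome vector order: (thr0.r0,thr1.r0)
|PSO outcomes| = 4

thr0.r0=0 thr1.r0=0
thr0.r0=0 thr1.r0=2
thr0.r0=2 thr1.r0=0
thr0.r0=2 thr1.r0=2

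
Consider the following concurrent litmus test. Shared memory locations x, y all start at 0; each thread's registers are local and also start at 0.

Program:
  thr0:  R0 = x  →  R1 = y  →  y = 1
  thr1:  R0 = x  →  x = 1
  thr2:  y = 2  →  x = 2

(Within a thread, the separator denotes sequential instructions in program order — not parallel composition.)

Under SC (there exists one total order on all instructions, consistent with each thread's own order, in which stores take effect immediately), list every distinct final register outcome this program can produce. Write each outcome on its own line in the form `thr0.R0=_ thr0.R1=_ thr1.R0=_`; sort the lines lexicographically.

outcome vector order: (thr0.R0,thr0.R1,thr1.R0)
|SC outcomes| = 9

thr0.R0=0 thr0.R1=0 thr1.R0=0
thr0.R0=0 thr0.R1=0 thr1.R0=2
thr0.R0=0 thr0.R1=2 thr1.R0=0
thr0.R0=0 thr0.R1=2 thr1.R0=2
thr0.R0=1 thr0.R1=0 thr1.R0=0
thr0.R0=1 thr0.R1=2 thr1.R0=0
thr0.R0=1 thr0.R1=2 thr1.R0=2
thr0.R0=2 thr0.R1=2 thr1.R0=0
thr0.R0=2 thr0.R1=2 thr1.R0=2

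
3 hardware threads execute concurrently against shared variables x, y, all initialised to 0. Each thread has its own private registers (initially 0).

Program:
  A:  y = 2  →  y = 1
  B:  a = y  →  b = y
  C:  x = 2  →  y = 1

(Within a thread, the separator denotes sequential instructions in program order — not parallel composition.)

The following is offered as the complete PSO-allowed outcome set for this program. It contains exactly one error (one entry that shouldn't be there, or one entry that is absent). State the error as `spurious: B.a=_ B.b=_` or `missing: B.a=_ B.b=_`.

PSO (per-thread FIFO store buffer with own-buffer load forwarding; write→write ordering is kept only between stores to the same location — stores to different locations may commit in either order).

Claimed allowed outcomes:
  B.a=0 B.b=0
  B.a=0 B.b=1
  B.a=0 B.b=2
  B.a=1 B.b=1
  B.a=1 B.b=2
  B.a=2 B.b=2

missing: B.a=2 B.b=1

outcome vector order: (B.a,B.b)
under PSO → 00, 01, 02, 11, 12, 21, 22
PSO∖claimed = {21}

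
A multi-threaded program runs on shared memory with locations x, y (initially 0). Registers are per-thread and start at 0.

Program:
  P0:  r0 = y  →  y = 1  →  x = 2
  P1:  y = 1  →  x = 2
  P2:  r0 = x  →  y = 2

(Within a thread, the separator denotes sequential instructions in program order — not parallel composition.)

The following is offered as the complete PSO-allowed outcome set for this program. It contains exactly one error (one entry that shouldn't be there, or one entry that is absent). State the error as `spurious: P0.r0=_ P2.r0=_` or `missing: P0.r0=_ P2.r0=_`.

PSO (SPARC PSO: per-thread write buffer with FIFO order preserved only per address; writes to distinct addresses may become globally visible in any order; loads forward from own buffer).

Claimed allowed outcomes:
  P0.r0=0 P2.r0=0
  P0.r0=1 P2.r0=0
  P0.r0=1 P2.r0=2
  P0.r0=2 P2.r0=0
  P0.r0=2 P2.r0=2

missing: P0.r0=0 P2.r0=2

outcome vector order: (P0.r0,P2.r0)
PSO (6): 0/0 0/2 1/0 1/2 2/0 2/2
PSO∖claimed = {0/2}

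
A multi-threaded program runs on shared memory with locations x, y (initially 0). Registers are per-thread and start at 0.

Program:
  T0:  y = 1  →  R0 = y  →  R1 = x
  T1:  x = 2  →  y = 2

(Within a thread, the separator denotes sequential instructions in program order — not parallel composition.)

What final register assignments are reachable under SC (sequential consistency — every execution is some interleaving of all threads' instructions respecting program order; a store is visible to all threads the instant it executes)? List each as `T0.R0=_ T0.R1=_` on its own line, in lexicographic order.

outcome vector order: (T0.R0,T0.R1)
|SC outcomes| = 3

T0.R0=1 T0.R1=0
T0.R0=1 T0.R1=2
T0.R0=2 T0.R1=2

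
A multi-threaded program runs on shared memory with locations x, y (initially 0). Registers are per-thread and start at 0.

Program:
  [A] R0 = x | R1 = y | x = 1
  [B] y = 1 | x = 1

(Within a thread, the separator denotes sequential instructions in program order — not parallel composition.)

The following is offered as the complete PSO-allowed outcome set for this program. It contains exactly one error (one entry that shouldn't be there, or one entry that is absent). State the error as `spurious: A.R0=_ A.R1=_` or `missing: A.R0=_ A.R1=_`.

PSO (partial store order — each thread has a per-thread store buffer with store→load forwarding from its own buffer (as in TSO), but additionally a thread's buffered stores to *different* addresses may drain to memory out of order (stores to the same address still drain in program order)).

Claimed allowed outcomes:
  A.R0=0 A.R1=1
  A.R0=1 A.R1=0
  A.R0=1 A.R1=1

outcome vector order: (A.R0,A.R1)
under PSO → <0 0> <0 1> <1 0> <1 1>
PSO∖claimed = {<0 0>}

missing: A.R0=0 A.R1=0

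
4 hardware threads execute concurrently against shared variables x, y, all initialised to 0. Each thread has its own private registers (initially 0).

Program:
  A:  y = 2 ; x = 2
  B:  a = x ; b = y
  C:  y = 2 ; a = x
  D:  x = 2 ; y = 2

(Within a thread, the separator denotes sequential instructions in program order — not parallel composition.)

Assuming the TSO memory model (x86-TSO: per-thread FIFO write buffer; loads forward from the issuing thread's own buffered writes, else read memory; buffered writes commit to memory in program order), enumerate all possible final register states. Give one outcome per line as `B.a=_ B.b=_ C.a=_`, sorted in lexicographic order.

outcome vector order: (B.a,B.b,C.a)
|TSO outcomes| = 8

B.a=0 B.b=0 C.a=0
B.a=0 B.b=0 C.a=2
B.a=0 B.b=2 C.a=0
B.a=0 B.b=2 C.a=2
B.a=2 B.b=0 C.a=0
B.a=2 B.b=0 C.a=2
B.a=2 B.b=2 C.a=0
B.a=2 B.b=2 C.a=2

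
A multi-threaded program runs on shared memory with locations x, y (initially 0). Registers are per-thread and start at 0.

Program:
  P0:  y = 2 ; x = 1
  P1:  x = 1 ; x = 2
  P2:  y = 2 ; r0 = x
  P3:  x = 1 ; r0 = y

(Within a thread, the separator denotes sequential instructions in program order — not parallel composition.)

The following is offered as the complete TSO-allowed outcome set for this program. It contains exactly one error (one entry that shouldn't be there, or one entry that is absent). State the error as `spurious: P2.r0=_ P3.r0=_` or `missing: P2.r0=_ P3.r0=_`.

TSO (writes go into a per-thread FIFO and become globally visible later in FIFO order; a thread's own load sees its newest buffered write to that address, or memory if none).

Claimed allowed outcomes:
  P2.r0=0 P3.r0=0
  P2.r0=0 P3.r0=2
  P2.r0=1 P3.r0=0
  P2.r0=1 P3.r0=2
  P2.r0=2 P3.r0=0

missing: P2.r0=2 P3.r0=2

outcome vector order: (P2.r0,P3.r0)
TSO: 6 outcomes — {<0 0>; <0 2>; <1 0>; <1 2>; <2 0>; <2 2>}
TSO∖claimed = {<2 2>}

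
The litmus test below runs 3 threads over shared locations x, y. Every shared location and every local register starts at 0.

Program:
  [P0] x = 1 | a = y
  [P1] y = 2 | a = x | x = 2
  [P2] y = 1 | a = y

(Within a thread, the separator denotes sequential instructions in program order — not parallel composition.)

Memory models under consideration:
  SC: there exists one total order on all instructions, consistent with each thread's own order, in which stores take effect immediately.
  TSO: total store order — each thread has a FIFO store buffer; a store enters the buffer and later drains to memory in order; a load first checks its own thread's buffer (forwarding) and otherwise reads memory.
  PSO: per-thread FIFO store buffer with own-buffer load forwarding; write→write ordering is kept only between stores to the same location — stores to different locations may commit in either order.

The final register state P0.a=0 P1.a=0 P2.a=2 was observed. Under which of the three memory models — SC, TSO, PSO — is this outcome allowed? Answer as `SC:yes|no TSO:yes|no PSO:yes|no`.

SC:no TSO:yes PSO:yes

outcome vector order: (P0.a,P1.a,P2.a)
SC: 9 outcomes — {011, 012, 101, 111, 112, 201, 202, 211, 212}
TSO: 12 outcomes — {001, 002, 011, 012, 101, 102, 111, 112, 201, 202, 211, 212}
PSO: 12 outcomes — {001, 002, 011, 012, 101, 102, 111, 112, 201, 202, 211, 212}
target 002 ∈ {TSO,PSO}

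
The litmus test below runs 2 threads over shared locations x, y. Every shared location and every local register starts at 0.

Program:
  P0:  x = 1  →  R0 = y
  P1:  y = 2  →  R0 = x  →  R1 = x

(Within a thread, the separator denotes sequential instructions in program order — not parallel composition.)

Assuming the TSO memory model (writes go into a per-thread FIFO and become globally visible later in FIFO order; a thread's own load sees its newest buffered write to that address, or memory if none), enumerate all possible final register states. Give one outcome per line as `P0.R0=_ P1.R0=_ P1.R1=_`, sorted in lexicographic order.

P0.R0=0 P1.R0=0 P1.R1=0
P0.R0=0 P1.R0=0 P1.R1=1
P0.R0=0 P1.R0=1 P1.R1=1
P0.R0=2 P1.R0=0 P1.R1=0
P0.R0=2 P1.R0=0 P1.R1=1
P0.R0=2 P1.R0=1 P1.R1=1

outcome vector order: (P0.R0,P1.R0,P1.R1)
|TSO outcomes| = 6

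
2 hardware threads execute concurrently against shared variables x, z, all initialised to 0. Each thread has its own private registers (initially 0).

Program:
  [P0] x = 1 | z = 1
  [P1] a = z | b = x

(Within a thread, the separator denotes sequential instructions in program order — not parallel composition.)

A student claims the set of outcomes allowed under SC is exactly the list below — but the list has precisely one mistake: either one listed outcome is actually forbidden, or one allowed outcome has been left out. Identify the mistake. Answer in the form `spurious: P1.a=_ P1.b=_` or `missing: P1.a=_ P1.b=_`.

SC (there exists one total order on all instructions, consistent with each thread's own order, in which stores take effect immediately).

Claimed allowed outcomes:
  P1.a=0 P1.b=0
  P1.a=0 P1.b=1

missing: P1.a=1 P1.b=1

outcome vector order: (P1.a,P1.b)
SC: 3 outcomes — {<0 0> <0 1> <1 1>}
SC∖claimed = {<1 1>}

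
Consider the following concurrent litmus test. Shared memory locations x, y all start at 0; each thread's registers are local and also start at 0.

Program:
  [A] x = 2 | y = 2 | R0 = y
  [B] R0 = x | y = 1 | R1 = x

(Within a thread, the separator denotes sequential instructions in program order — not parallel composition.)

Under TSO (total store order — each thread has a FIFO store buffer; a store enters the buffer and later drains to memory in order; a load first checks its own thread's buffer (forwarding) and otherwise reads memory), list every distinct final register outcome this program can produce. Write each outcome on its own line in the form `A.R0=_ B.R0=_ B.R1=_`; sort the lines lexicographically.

outcome vector order: (A.R0,B.R0,B.R1)
|TSO outcomes| = 6

A.R0=1 B.R0=0 B.R1=0
A.R0=1 B.R0=0 B.R1=2
A.R0=1 B.R0=2 B.R1=2
A.R0=2 B.R0=0 B.R1=0
A.R0=2 B.R0=0 B.R1=2
A.R0=2 B.R0=2 B.R1=2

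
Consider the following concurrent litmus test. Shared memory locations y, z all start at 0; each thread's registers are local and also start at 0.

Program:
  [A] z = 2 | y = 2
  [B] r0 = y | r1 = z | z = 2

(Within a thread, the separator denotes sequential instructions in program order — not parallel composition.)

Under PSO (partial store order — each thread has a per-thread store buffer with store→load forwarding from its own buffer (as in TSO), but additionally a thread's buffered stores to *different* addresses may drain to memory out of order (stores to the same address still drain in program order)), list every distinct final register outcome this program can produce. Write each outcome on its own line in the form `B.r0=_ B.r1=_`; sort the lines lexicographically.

B.r0=0 B.r1=0
B.r0=0 B.r1=2
B.r0=2 B.r1=0
B.r0=2 B.r1=2

outcome vector order: (B.r0,B.r1)
|PSO outcomes| = 4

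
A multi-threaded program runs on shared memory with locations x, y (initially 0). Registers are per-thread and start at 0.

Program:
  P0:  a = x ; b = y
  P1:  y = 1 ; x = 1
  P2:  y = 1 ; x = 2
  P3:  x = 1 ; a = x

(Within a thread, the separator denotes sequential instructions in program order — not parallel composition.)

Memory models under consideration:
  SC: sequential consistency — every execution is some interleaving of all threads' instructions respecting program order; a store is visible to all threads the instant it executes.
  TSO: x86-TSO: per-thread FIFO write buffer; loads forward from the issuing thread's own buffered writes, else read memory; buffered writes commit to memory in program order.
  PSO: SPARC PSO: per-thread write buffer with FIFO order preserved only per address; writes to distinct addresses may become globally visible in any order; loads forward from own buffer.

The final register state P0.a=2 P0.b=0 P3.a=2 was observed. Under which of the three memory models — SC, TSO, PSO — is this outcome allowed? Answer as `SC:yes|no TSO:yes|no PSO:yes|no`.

SC:no TSO:no PSO:yes

outcome vector order: (P0.a,P0.b,P3.a)
under SC → <0 0 1> <0 0 2> <0 1 1> <0 1 2> <1 0 1> <1 0 2> <1 1 1> <1 1 2> <2 1 1> <2 1 2>
under TSO → <0 0 1> <0 0 2> <0 1 1> <0 1 2> <1 0 1> <1 0 2> <1 1 1> <1 1 2> <2 1 1> <2 1 2>
under PSO → <0 0 1> <0 0 2> <0 1 1> <0 1 2> <1 0 1> <1 0 2> <1 1 1> <1 1 2> <2 0 1> <2 0 2> <2 1 1> <2 1 2>
target <2 0 2> ∈ {PSO}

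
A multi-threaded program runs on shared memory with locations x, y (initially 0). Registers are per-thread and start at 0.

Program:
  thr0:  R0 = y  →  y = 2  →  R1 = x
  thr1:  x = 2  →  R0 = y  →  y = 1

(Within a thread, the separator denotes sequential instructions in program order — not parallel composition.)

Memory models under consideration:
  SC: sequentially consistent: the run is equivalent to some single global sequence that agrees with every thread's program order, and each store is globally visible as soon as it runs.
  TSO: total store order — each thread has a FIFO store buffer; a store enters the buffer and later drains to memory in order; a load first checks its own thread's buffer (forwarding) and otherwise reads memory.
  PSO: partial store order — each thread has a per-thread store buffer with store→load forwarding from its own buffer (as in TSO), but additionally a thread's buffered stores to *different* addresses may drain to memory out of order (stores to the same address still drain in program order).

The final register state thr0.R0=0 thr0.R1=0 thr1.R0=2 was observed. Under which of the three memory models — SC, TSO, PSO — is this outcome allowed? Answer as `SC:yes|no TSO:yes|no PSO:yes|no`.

outcome vector order: (thr0.R0,thr0.R1,thr1.R0)
[SC] allowed = {0/0/2; 0/2/0; 0/2/2; 1/2/0}
[TSO] allowed = {0/0/0; 0/0/2; 0/2/0; 0/2/2; 1/2/0}
[PSO] allowed = {0/0/0; 0/0/2; 0/2/0; 0/2/2; 1/0/0; 1/2/0}
target 0/0/2 ∈ {SC,TSO,PSO}

SC:yes TSO:yes PSO:yes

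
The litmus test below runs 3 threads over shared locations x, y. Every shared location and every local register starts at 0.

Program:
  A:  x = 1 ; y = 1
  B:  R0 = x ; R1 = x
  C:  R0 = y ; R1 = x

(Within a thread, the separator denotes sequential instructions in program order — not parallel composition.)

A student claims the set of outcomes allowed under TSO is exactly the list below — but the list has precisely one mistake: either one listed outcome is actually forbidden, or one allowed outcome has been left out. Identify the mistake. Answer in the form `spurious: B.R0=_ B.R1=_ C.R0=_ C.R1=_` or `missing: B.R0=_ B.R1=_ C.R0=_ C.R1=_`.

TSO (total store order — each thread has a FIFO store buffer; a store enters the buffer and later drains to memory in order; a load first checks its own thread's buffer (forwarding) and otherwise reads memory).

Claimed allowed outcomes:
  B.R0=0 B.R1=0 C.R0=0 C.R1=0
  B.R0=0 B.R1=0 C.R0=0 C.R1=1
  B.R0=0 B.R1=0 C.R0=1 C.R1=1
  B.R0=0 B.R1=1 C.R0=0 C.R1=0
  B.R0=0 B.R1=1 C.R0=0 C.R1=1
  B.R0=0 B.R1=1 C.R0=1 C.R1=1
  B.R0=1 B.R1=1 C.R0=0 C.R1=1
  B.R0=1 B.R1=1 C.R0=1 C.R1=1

missing: B.R0=1 B.R1=1 C.R0=0 C.R1=0

outcome vector order: (B.R0,B.R1,C.R0,C.R1)
[TSO] allowed = {(0,0,0,0), (0,0,0,1), (0,0,1,1), (0,1,0,0), (0,1,0,1), (0,1,1,1), (1,1,0,0), (1,1,0,1), (1,1,1,1)}
TSO∖claimed = {(1,1,0,0)}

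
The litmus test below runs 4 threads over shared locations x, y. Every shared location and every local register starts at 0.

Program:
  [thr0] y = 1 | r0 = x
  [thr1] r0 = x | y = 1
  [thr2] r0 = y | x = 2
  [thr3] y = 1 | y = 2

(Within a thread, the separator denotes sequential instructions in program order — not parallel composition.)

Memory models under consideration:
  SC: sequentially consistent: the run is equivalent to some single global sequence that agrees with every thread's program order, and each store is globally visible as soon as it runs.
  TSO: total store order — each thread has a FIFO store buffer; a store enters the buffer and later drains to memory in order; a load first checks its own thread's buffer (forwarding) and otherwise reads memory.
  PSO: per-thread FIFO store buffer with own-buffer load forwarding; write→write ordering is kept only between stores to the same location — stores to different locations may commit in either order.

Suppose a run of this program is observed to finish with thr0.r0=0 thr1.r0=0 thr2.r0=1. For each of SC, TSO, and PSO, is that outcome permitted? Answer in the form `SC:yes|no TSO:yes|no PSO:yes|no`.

outcome vector order: (thr0.r0,thr1.r0,thr2.r0)
SC: 12 outcomes — {(0,0,0); (0,0,1); (0,0,2); (0,2,0); (0,2,1); (0,2,2); (2,0,0); (2,0,1); (2,0,2); (2,2,0); (2,2,1); (2,2,2)}
TSO: 12 outcomes — {(0,0,0); (0,0,1); (0,0,2); (0,2,0); (0,2,1); (0,2,2); (2,0,0); (2,0,1); (2,0,2); (2,2,0); (2,2,1); (2,2,2)}
PSO: 12 outcomes — {(0,0,0); (0,0,1); (0,0,2); (0,2,0); (0,2,1); (0,2,2); (2,0,0); (2,0,1); (2,0,2); (2,2,0); (2,2,1); (2,2,2)}
target (0,0,1) ∈ {SC,TSO,PSO}

SC:yes TSO:yes PSO:yes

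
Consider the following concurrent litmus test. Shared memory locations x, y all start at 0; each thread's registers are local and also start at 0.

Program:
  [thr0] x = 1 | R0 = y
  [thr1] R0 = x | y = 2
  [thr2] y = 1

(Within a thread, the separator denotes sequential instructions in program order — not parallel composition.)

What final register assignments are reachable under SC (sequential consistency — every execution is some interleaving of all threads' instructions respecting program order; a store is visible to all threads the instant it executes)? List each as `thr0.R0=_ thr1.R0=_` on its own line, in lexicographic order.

thr0.R0=0 thr1.R0=0
thr0.R0=0 thr1.R0=1
thr0.R0=1 thr1.R0=0
thr0.R0=1 thr1.R0=1
thr0.R0=2 thr1.R0=0
thr0.R0=2 thr1.R0=1

outcome vector order: (thr0.R0,thr1.R0)
|SC outcomes| = 6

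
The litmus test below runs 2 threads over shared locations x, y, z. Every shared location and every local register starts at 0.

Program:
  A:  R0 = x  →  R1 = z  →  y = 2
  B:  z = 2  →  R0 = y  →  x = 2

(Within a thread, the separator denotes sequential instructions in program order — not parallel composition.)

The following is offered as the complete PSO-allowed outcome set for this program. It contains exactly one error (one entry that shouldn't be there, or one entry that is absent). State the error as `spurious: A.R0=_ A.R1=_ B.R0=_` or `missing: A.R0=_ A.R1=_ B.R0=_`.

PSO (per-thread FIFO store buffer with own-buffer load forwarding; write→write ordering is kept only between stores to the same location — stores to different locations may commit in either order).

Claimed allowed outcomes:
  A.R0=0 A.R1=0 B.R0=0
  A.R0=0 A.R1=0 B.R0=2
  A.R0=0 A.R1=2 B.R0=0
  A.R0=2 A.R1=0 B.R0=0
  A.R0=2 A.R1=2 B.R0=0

outcome vector order: (A.R0,A.R1,B.R0)
[PSO] allowed = {000, 002, 020, 022, 200, 220}
PSO∖claimed = {022}

missing: A.R0=0 A.R1=2 B.R0=2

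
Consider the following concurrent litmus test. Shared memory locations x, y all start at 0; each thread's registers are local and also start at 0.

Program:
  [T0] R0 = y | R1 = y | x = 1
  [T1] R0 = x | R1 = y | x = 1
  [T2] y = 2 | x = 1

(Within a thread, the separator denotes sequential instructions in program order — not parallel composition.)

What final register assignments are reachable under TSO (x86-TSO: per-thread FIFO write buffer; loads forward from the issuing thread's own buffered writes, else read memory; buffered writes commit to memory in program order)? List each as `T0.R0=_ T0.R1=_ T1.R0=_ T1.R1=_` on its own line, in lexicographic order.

T0.R0=0 T0.R1=0 T1.R0=0 T1.R1=0
T0.R0=0 T0.R1=0 T1.R0=0 T1.R1=2
T0.R0=0 T0.R1=0 T1.R0=1 T1.R1=0
T0.R0=0 T0.R1=0 T1.R0=1 T1.R1=2
T0.R0=0 T0.R1=2 T1.R0=0 T1.R1=0
T0.R0=0 T0.R1=2 T1.R0=0 T1.R1=2
T0.R0=0 T0.R1=2 T1.R0=1 T1.R1=2
T0.R0=2 T0.R1=2 T1.R0=0 T1.R1=0
T0.R0=2 T0.R1=2 T1.R0=0 T1.R1=2
T0.R0=2 T0.R1=2 T1.R0=1 T1.R1=2

outcome vector order: (T0.R0,T0.R1,T1.R0,T1.R1)
|TSO outcomes| = 10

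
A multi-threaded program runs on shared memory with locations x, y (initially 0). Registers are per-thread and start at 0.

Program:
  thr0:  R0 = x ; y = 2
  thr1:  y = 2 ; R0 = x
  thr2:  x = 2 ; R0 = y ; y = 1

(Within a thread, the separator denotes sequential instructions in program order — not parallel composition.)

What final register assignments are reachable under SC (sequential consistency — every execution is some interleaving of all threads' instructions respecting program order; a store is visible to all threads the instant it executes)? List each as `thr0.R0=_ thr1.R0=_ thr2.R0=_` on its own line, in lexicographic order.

outcome vector order: (thr0.R0,thr1.R0,thr2.R0)
|SC outcomes| = 6

thr0.R0=0 thr1.R0=0 thr2.R0=2
thr0.R0=0 thr1.R0=2 thr2.R0=0
thr0.R0=0 thr1.R0=2 thr2.R0=2
thr0.R0=2 thr1.R0=0 thr2.R0=2
thr0.R0=2 thr1.R0=2 thr2.R0=0
thr0.R0=2 thr1.R0=2 thr2.R0=2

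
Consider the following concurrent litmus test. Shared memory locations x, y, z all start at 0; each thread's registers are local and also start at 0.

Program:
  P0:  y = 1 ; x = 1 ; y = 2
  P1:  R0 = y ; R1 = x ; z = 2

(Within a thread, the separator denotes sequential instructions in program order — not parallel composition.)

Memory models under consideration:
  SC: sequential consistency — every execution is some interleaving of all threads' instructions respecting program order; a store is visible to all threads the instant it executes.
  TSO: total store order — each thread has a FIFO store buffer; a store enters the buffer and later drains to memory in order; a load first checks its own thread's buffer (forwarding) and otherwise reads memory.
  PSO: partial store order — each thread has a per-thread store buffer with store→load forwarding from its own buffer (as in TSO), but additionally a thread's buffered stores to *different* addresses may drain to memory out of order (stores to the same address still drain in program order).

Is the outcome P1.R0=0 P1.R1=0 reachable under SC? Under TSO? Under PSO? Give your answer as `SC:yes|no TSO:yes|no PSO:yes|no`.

outcome vector order: (P1.R0,P1.R1)
SC: 5 outcomes — {00 01 10 11 21}
TSO: 5 outcomes — {00 01 10 11 21}
PSO: 6 outcomes — {00 01 10 11 20 21}
target 00 ∈ {SC,TSO,PSO}

SC:yes TSO:yes PSO:yes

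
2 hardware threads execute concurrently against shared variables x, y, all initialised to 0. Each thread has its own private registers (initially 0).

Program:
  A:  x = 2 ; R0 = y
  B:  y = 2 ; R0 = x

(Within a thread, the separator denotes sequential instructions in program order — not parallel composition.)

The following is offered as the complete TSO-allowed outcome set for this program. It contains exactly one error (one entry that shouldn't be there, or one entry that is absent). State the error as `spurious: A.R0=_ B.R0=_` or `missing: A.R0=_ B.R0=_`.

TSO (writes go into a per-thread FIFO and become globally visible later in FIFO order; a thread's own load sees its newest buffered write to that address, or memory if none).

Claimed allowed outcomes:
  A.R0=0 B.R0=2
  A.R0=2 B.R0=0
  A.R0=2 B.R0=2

outcome vector order: (A.R0,B.R0)
TSO (4): 0/0 0/2 2/0 2/2
TSO∖claimed = {0/0}

missing: A.R0=0 B.R0=0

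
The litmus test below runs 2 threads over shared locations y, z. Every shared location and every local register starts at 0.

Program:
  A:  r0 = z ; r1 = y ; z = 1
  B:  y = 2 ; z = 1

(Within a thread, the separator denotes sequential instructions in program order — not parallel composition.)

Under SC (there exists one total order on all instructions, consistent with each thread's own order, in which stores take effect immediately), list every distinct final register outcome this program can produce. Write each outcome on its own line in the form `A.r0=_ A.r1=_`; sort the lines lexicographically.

A.r0=0 A.r1=0
A.r0=0 A.r1=2
A.r0=1 A.r1=2

outcome vector order: (A.r0,A.r1)
|SC outcomes| = 3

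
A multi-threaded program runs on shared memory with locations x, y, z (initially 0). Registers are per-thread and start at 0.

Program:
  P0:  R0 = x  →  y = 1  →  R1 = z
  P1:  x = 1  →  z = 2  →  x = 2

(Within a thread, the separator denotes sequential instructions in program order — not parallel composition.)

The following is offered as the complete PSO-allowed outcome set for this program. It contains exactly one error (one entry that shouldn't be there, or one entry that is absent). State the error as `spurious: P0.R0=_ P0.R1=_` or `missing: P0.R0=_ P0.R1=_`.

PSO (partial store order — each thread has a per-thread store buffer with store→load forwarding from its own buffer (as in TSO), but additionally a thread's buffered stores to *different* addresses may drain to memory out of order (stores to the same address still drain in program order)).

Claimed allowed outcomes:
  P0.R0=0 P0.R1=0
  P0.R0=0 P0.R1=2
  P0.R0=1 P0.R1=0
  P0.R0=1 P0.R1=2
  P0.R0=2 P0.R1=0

outcome vector order: (P0.R0,P0.R1)
PSO: 6 outcomes — {<0 0>, <0 2>, <1 0>, <1 2>, <2 0>, <2 2>}
PSO∖claimed = {<2 2>}

missing: P0.R0=2 P0.R1=2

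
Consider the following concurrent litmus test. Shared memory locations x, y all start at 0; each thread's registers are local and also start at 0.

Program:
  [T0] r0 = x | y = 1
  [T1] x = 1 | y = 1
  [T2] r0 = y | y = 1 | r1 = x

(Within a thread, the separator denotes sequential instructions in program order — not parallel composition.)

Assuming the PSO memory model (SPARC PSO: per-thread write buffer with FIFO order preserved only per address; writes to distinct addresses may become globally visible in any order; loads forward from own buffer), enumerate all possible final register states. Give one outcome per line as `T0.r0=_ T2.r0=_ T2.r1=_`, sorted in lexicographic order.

T0.r0=0 T2.r0=0 T2.r1=0
T0.r0=0 T2.r0=0 T2.r1=1
T0.r0=0 T2.r0=1 T2.r1=0
T0.r0=0 T2.r0=1 T2.r1=1
T0.r0=1 T2.r0=0 T2.r1=0
T0.r0=1 T2.r0=0 T2.r1=1
T0.r0=1 T2.r0=1 T2.r1=0
T0.r0=1 T2.r0=1 T2.r1=1

outcome vector order: (T0.r0,T2.r0,T2.r1)
|PSO outcomes| = 8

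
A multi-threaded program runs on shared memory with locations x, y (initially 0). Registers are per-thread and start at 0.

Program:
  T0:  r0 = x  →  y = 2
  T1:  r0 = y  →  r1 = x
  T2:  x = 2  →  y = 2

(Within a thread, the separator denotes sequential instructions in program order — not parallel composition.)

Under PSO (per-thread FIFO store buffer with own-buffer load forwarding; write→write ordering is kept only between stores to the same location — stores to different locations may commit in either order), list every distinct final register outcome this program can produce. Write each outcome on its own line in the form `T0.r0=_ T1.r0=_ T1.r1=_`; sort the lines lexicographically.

outcome vector order: (T0.r0,T1.r0,T1.r1)
|PSO outcomes| = 8

T0.r0=0 T1.r0=0 T1.r1=0
T0.r0=0 T1.r0=0 T1.r1=2
T0.r0=0 T1.r0=2 T1.r1=0
T0.r0=0 T1.r0=2 T1.r1=2
T0.r0=2 T1.r0=0 T1.r1=0
T0.r0=2 T1.r0=0 T1.r1=2
T0.r0=2 T1.r0=2 T1.r1=0
T0.r0=2 T1.r0=2 T1.r1=2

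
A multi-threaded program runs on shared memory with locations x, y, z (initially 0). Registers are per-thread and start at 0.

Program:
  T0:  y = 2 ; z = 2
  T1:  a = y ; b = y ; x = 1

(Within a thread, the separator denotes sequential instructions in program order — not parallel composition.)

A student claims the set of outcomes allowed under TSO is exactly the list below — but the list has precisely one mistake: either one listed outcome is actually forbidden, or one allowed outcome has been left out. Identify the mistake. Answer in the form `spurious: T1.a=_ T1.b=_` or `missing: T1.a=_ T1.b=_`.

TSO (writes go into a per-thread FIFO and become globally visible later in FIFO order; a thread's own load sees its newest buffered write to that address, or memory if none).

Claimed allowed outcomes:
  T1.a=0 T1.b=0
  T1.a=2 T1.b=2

missing: T1.a=0 T1.b=2

outcome vector order: (T1.a,T1.b)
TSO (3): 00; 02; 22
TSO∖claimed = {02}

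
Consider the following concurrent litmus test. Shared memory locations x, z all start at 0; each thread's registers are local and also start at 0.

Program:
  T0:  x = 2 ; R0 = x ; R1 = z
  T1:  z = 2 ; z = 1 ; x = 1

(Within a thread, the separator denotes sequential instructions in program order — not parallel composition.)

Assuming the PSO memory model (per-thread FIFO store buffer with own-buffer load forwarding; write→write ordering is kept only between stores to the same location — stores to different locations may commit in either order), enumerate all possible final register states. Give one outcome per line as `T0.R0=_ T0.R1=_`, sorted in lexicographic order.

T0.R0=1 T0.R1=0
T0.R0=1 T0.R1=1
T0.R0=1 T0.R1=2
T0.R0=2 T0.R1=0
T0.R0=2 T0.R1=1
T0.R0=2 T0.R1=2

outcome vector order: (T0.R0,T0.R1)
|PSO outcomes| = 6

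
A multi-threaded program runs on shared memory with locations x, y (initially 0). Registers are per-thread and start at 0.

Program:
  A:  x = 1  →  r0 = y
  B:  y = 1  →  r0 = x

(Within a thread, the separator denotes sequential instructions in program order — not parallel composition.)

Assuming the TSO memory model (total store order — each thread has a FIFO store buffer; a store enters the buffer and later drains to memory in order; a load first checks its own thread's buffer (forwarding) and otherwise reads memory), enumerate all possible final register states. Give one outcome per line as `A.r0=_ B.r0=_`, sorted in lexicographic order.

outcome vector order: (A.r0,B.r0)
|TSO outcomes| = 4

A.r0=0 B.r0=0
A.r0=0 B.r0=1
A.r0=1 B.r0=0
A.r0=1 B.r0=1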